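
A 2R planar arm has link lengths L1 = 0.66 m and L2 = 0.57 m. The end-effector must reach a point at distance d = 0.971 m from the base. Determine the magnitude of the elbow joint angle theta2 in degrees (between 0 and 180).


cos(th2) = (d^2 - L1^2 - L2^2)/(2*L1*L2) = (0.971^2 - 0.66^2 - 0.57^2)/(2*0.66*0.57) = 0.24234583
th2 = acos(0.24234583) = 75.9750 deg

75.9750 degrees


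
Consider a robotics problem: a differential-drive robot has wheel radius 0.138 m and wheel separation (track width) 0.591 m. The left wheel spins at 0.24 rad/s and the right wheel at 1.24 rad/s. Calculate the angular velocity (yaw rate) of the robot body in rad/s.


omega = r*(wR - wL)/L = 0.138*(1.24 - (0.24))/0.591 = 0.2335

0.2335 rad/s


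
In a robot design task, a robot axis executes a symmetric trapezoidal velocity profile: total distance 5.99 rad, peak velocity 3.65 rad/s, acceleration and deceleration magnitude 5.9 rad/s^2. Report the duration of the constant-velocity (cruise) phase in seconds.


t_acc = v/a = 0.618644 s, d_acc = v^2/(2a) = 1.129025 rad each
d_cruise = 5.99 - 2*1.129025 = 3.731950 rad
t_cruise = d_cruise/v = 3.731950/3.65 = 1.0225

1.0225 s


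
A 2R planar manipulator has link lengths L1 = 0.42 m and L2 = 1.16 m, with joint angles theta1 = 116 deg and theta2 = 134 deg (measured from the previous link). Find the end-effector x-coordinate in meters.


x = L1*cos(th1) + L2*cos(th1+th2) = 0.42*cos(116 deg) + 1.16*cos(250 deg) = -0.5809

-0.5809 m


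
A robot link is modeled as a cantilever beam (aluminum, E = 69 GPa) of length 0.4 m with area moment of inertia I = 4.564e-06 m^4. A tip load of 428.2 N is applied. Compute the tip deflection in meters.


delta = F*L^3/(3*E*I) = 428.2*0.4^3/(3*6.900e+10*4.564e-06)
      = 27.4048/944748 = 2.9008e-05

2.9008e-05 m


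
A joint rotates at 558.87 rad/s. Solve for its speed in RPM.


RPM = 558.87 * 60/(2*pi) = 5336.8154

5336.8154 RPM


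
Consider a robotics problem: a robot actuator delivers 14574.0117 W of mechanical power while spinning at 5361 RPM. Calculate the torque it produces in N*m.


omega = 5361 * 2*pi/60 = 561.402607 rad/s
tau = P / omega = 14574.0117 / 561.402607 = 25.9600

25.9600 N*m


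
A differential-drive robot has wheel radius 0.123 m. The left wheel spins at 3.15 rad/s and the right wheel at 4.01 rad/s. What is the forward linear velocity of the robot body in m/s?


v = r*(wR + wL)/2 = 0.123*(4.01 + 3.15)/2 = 0.4403

0.4403 m/s


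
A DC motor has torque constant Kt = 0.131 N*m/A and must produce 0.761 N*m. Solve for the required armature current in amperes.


I = tau / Kt = 0.761/0.131 = 5.8092

5.8092 A


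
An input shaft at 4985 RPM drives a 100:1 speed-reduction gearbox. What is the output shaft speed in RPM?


omega_out = omega_in / N = 4985 / 100 = 49.8500

49.8500 RPM


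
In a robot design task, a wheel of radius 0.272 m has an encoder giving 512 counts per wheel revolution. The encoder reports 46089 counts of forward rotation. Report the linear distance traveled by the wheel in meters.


revs = 46089/512 = 90.017578
d = revs * 2*pi*r = 90.017578 * 2*pi*0.272 = 153.8424

153.8424 m


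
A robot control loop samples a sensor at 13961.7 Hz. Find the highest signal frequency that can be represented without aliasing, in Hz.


f_max = f_s/2 = 13961.7/2 = 6980.8500

6980.8500 Hz


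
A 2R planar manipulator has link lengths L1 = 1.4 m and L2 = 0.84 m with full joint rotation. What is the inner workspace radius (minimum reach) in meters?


r_min = |L1 - L2| = |1.4 - 0.84| = 0.5600

0.5600 m


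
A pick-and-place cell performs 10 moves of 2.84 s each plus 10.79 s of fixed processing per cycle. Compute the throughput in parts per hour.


T_cycle = 10*2.84 + 10.79 = 39.1900 s
rate = 3600/T = 91.8602

91.8602 parts/hour


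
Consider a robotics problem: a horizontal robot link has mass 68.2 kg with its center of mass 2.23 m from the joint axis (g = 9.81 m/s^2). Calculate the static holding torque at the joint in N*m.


tau = m*g*L = 68.2 * 9.81 * 2.23 = 1491.9637

1491.9637 N*m


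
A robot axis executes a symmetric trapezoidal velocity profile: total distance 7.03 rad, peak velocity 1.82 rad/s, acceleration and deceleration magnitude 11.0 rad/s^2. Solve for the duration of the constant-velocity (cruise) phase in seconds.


t_acc = v/a = 0.165455 s, d_acc = v^2/(2a) = 0.150564 rad each
d_cruise = 7.03 - 2*0.150564 = 6.728872 rad
t_cruise = d_cruise/v = 6.728872/1.82 = 3.6972

3.6972 s


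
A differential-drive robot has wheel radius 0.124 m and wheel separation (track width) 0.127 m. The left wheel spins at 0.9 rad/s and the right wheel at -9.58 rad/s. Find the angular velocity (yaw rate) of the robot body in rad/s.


omega = r*(wR - wL)/L = 0.124*(-9.58 - (0.9))/0.127 = -10.2324

-10.2324 rad/s


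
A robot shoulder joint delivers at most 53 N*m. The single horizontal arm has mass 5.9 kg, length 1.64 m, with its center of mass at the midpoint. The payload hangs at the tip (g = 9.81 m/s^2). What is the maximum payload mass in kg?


tau_arm = m_arm*g*(L/2) = 5.9*9.81*1.64/2 = 47.4608 N*m
tau_payload = tau_max - tau_arm = 53 - 47.4608 = 5.5392
m_payload = tau_payload / (g*L) = 5.5392 / (9.81*1.64) = 0.3443

0.3443 kg


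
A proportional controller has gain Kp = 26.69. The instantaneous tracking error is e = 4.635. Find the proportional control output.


u_P = Kp * e = 26.69 * 4.635 = 123.7082

123.7082


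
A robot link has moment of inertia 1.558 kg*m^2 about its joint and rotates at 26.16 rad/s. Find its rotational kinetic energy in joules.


KE = (1/2)*I*omega^2 = 0.5*1.558*26.16^2 = 533.1052

533.1052 J


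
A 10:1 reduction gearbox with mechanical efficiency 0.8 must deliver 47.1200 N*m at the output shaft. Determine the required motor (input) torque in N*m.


tau_in = tau_out / (N * eta) = 47.1200 / (10 * 0.8) = 5.8900

5.8900 N*m


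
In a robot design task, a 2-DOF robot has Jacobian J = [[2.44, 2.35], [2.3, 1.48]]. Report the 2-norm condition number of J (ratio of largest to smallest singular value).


JJ^T eigenvalues: trace(JJ^T) = 18.9565, det(JJ^T) = det(J)^2 = 3.21771844
s_max^2 = (18.9565 + sqrt(346.47801849))/2 = 18.78521001
s_min^2 = (18.9565 - sqrt(346.47801849))/2 = 0.17128999
kappa = s_max/s_min = sqrt(18.78521001/0.17128999) = 10.4723

10.4723


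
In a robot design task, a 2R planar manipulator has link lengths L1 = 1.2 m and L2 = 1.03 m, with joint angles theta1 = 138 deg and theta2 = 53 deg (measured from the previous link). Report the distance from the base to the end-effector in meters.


x = L1*cos(th1) + L2*cos(th1+th2) = -1.902850
y = L1*sin(th1) + L2*sin(th1+th2) = 0.606423
d = sqrt(x^2 + y^2) = sqrt(3.620838 + 0.367749) = 1.9971

1.9971 m


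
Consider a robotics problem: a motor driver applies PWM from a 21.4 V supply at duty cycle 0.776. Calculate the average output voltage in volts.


V_avg = V_supply * D = 21.4*0.776 = 16.6064

16.6064 V


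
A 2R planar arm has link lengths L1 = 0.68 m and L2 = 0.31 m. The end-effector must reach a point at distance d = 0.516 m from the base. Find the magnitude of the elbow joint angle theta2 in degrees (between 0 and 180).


cos(th2) = (d^2 - L1^2 - L2^2)/(2*L1*L2) = (0.516^2 - 0.68^2 - 0.31^2)/(2*0.68*0.31) = -0.69317837
th2 = acos(-0.69317837) = 133.8822 deg

133.8822 degrees


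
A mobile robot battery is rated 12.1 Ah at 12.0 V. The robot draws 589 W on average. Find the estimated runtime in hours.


E = 12.1*12.0 = 145.2000 Wh
t = E/P = 145.2000/589 = 0.2465

0.2465 hours


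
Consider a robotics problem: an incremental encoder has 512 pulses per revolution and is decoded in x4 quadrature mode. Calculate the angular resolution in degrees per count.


resolution = 360 / (PPR * 4) = 360 / 2048 = 0.1758

0.1758 degrees


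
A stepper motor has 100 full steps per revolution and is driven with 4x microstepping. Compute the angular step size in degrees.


step = 360/(100*4) = 360/400 = 0.9000

0.9000 degrees


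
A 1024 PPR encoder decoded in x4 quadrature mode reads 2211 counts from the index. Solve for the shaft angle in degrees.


angle = counts * 360 / (PPR*4) = 2211 * 360 / 4096 = 194.3262

194.3262 degrees


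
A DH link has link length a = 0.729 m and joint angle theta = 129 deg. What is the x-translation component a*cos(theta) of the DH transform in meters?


a*cos(theta) = 0.729*cos(129 deg) = -0.4588

-0.4588 m


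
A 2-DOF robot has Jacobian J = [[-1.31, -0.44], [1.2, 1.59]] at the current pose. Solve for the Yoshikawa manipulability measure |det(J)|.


det(J) = -1.31*1.59 - (-0.44)*(1.2) = -1.5549
|det(J)| = 1.5549

1.5549


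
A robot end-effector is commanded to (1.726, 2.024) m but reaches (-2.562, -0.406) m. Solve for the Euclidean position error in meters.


dx = -2.562 - (1.726) = -4.2880, dy = -0.406 - (2.024) = -2.4300
err = sqrt(18.386944 + 5.904900) = 4.9287

4.9287 m


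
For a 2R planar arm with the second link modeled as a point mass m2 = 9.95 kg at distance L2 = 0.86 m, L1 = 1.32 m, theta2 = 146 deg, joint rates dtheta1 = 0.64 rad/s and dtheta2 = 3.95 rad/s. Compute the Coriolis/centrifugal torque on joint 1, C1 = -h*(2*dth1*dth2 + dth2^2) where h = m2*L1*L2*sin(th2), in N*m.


h = m2*L1*L2*sin(th2) = 9.95*1.32*0.86*sin(146 deg) = 6.316218
C1 = -h*(2*0.64*3.95 + 3.95^2) = -6.316218*20.6585 = -130.4836

-130.4836 N*m


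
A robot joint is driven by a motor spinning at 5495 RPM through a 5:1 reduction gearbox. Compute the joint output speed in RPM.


omega_joint = omega_motor / N = 5495 / 5 = 1099.0000

1099.0000 RPM


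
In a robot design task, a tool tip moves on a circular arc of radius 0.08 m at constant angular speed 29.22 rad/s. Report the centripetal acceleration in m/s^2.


a_c = omega^2 * r = 29.22^2 * 0.08 = 68.3047

68.3047 m/s^2


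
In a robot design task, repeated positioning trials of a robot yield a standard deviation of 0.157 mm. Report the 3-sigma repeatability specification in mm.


repeatability = 3*sigma = 3*0.157 = 0.4710

0.4710 mm


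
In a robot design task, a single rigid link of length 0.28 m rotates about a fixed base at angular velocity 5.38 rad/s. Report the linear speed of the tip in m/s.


v = L*omega = 0.28 * 5.38 = 1.5064

1.5064 m/s


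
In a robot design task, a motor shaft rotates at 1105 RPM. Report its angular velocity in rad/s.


omega = 1105 * 2*pi/60 = 115.7153

115.7153 rad/s


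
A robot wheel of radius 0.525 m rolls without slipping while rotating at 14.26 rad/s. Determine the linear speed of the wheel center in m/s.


v = omega * r = 14.26 * 0.525 = 7.4865

7.4865 m/s


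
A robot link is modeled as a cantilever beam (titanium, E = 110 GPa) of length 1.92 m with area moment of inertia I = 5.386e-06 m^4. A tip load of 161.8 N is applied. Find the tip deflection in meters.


delta = F*L^3/(3*E*I) = 161.8*1.92^3/(3*1.100e+11*5.386e-06)
      = 1145.2022784/1777380 = 6.4432e-04

6.4432e-04 m


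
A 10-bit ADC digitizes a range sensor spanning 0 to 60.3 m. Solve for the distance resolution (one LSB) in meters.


res = range / 2^n = 60.3/2^10 = 60.3/1024 = 0.0589

0.0589 m


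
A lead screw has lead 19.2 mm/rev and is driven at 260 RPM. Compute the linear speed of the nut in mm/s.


v = lead * (RPM/60) = 19.2*260/60 = 83.2000

83.2000 mm/s


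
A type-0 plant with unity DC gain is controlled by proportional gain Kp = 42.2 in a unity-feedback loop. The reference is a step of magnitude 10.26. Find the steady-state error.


e_ss = R/(1 + Kp) = 10.26/(1 + 42.2) = 10.26/43.2000 = 0.2375

0.2375


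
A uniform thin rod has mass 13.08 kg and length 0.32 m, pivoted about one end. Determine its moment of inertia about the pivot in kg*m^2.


I = (1/3)*m*L^2 = (1/3)*13.08*0.32^2 = 0.4465

0.4465 kg*m^2


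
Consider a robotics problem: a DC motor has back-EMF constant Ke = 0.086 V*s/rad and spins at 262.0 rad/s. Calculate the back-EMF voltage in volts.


V_emf = Ke * omega = 0.086*262.0 = 22.5320

22.5320 V


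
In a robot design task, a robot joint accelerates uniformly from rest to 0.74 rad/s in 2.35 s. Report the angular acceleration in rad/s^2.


alpha = delta_omega / t = 0.74 / 2.35 = 0.3149

0.3149 rad/s^2


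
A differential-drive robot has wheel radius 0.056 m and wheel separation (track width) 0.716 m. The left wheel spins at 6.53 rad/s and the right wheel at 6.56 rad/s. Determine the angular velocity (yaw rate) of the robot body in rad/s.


omega = r*(wR - wL)/L = 0.056*(6.56 - (6.53))/0.716 = 0.0023

0.0023 rad/s


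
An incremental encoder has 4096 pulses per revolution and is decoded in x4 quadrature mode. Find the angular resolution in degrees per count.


resolution = 360 / (PPR * 4) = 360 / 16384 = 0.0220

0.0220 degrees


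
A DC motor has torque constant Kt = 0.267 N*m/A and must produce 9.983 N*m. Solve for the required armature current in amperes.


I = tau / Kt = 9.983/0.267 = 37.3895

37.3895 A


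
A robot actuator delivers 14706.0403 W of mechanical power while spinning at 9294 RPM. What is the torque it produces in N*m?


omega = 9294 * 2*pi/60 = 973.265404 rad/s
tau = P / omega = 14706.0403 / 973.265404 = 15.1100

15.1100 N*m


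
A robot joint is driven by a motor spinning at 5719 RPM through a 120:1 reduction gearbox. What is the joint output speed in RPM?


omega_joint = omega_motor / N = 5719 / 120 = 47.6583

47.6583 RPM


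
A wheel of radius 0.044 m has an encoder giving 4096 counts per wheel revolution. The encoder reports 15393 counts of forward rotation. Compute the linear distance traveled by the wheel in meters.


revs = 15393/4096 = 3.758057
d = revs * 2*pi*r = 3.758057 * 2*pi*0.044 = 1.0390

1.0390 m


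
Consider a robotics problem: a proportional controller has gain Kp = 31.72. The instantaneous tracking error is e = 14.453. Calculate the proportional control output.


u_P = Kp * e = 31.72 * 14.453 = 458.4492

458.4492


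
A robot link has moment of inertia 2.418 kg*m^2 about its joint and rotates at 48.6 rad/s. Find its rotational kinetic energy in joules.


KE = (1/2)*I*omega^2 = 0.5*2.418*48.6^2 = 2855.6096

2855.6096 J


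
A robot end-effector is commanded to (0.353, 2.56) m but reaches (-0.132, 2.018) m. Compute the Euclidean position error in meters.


dx = -0.132 - (0.353) = -0.4850, dy = 2.018 - (2.56) = -0.5420
err = sqrt(0.235225 + 0.293764) = 0.7273

0.7273 m


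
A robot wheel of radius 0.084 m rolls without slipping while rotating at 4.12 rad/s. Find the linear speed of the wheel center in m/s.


v = omega * r = 4.12 * 0.084 = 0.3461

0.3461 m/s


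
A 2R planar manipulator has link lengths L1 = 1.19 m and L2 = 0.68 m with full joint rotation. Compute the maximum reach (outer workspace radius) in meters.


r_max = L1 + L2 = 1.19 + 0.68 = 1.8700

1.8700 m


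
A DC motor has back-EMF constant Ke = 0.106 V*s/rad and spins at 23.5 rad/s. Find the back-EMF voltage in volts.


V_emf = Ke * omega = 0.106*23.5 = 2.4910

2.4910 V


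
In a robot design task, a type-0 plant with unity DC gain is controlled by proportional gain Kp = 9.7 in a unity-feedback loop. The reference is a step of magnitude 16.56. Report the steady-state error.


e_ss = R/(1 + Kp) = 16.56/(1 + 9.7) = 16.56/10.7000 = 1.5477

1.5477


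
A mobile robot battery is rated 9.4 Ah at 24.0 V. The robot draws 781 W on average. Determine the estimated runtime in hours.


E = 9.4*24.0 = 225.6000 Wh
t = E/P = 225.6000/781 = 0.2889

0.2889 hours


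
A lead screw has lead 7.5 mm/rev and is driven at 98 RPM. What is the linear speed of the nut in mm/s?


v = lead * (RPM/60) = 7.5*98/60 = 12.2500

12.2500 mm/s


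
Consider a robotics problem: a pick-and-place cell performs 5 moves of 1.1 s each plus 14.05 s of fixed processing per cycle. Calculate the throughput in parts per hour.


T_cycle = 5*1.1 + 14.05 = 19.5500 s
rate = 3600/T = 184.1432

184.1432 parts/hour


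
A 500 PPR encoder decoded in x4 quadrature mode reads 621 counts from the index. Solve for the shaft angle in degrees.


angle = counts * 360 / (PPR*4) = 621 * 360 / 2000 = 111.7800

111.7800 degrees


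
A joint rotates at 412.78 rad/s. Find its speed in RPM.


RPM = 412.78 * 60/(2*pi) = 3941.7586

3941.7586 RPM


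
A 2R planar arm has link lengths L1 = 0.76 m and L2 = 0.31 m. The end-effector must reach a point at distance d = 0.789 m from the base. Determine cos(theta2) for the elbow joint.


cos(th2) = (d^2 - L1^2 - L2^2)/(2*L1*L2) = (0.789^2 - 0.76^2 - 0.31^2)/(2*0.76*0.31) = -0.1086

-0.1086


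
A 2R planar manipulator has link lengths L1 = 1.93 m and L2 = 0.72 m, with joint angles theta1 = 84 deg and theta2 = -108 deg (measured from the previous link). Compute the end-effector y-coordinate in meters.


y = L1*sin(th1) + L2*sin(th1+th2) = 1.93*sin(84 deg) + 0.72*sin(-24 deg) = 1.6266

1.6266 m


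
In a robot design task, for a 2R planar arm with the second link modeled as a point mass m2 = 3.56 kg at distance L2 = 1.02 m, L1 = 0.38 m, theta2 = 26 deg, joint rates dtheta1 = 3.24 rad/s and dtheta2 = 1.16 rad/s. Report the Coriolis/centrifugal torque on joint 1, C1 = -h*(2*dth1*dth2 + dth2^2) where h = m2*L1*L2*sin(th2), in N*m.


h = m2*L1*L2*sin(th2) = 3.56*0.38*1.02*sin(26 deg) = 0.604889
C1 = -h*(2*3.24*1.16 + 1.16^2) = -0.604889*8.8624 = -5.3608

-5.3608 N*m


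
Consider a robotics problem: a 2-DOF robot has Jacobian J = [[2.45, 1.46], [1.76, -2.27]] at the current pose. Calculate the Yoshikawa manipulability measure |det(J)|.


det(J) = 2.45*-2.27 - (1.46)*(1.76) = -8.1311
|det(J)| = 8.1311

8.1311


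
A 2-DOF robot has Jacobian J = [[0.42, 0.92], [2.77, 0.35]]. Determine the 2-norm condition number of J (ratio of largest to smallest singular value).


JJ^T eigenvalues: trace(JJ^T) = 8.8182, det(JJ^T) = det(J)^2 = 5.76672196
s_max^2 = (8.8182 + sqrt(54.69376340))/2 = 8.10686160
s_min^2 = (8.8182 - sqrt(54.69376340))/2 = 0.71133840
kappa = s_max/s_min = sqrt(8.10686160/0.71133840) = 3.3759

3.3759


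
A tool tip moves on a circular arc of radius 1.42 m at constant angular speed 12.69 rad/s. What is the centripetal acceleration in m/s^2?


a_c = omega^2 * r = 12.69^2 * 1.42 = 228.6713

228.6713 m/s^2


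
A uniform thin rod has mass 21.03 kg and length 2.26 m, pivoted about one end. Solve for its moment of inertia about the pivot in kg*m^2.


I = (1/3)*m*L^2 = (1/3)*21.03*2.26^2 = 35.8043

35.8043 kg*m^2


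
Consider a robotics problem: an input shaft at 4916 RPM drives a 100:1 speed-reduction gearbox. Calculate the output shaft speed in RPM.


omega_out = omega_in / N = 4916 / 100 = 49.1600

49.1600 RPM


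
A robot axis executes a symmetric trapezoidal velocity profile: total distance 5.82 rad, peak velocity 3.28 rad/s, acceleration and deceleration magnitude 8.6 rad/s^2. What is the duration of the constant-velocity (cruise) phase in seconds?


t_acc = v/a = 0.381395 s, d_acc = v^2/(2a) = 0.625488 rad each
d_cruise = 5.82 - 2*0.625488 = 4.569024 rad
t_cruise = d_cruise/v = 4.569024/3.28 = 1.3930

1.3930 s


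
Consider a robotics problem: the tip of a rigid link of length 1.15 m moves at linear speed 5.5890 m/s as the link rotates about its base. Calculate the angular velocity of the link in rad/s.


omega = v / L = 5.5890 / 1.15 = 4.8600

4.8600 rad/s


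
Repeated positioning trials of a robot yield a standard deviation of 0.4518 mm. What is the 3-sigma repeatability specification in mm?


repeatability = 3*sigma = 3*0.4518 = 1.3554

1.3554 mm


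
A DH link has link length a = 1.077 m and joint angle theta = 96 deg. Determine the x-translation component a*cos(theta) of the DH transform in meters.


a*cos(theta) = 1.077*cos(96 deg) = -0.1126

-0.1126 m


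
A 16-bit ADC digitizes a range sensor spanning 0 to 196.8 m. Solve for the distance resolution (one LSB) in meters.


res = range / 2^n = 196.8/2^16 = 196.8/65536 = 0.0030

0.0030 m


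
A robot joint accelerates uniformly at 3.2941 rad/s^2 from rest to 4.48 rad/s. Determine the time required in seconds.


t = delta_omega / alpha = 4.48 / 3.2941 = 1.3600

1.3600 s


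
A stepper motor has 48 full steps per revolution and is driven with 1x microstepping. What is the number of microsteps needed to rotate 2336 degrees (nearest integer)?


step_size = 360/(48*1) = 360/48 = 7.500000 deg
n = 2336/(360/48) = 2336*48/360 = 311.4667 -> 311

311 steps


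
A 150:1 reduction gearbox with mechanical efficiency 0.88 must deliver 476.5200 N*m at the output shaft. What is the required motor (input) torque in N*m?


tau_in = tau_out / (N * eta) = 476.5200 / (150 * 0.88) = 3.6100

3.6100 N*m


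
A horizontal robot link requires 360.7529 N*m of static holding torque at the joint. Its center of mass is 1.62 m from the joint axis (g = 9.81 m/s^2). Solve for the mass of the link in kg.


m = tau / (g*L) = 360.7529 / (9.81 * 1.62) = 22.7000

22.7000 kg


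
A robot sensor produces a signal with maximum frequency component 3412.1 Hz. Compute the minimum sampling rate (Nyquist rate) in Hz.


f_s,min = 2*f_max = 2*3412.1 = 6824.2000

6824.2000 Hz


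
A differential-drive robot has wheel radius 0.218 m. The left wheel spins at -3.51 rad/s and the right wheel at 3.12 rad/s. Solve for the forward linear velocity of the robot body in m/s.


v = r*(wR + wL)/2 = 0.218*(3.12 + -3.51)/2 = -0.0425

-0.0425 m/s


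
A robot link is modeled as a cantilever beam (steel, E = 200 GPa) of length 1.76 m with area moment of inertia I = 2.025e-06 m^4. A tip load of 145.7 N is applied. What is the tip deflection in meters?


delta = F*L^3/(3*E*I) = 145.7*1.76^3/(3*2.000e+11*2.025e-06)
      = 794.3237632/1215000 = 6.5376e-04

6.5376e-04 m


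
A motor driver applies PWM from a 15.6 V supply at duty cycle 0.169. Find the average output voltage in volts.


V_avg = V_supply * D = 15.6*0.169 = 2.6364

2.6364 V


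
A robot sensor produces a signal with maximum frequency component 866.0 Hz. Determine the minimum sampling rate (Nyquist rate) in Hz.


f_s,min = 2*f_max = 2*866.0 = 1732.0000

1732.0000 Hz


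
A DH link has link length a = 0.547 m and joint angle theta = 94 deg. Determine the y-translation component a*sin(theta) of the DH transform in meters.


a*sin(theta) = 0.547*sin(94 deg) = 0.5457

0.5457 m


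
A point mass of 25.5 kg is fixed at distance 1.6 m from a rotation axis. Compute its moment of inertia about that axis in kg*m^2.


I = m*r^2 = 25.5*1.6^2 = 65.2800

65.2800 kg*m^2


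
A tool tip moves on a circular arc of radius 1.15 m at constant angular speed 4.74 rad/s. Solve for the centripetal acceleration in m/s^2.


a_c = omega^2 * r = 4.74^2 * 1.15 = 25.8377

25.8377 m/s^2


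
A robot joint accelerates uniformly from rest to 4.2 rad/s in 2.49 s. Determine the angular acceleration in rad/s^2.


alpha = delta_omega / t = 4.2 / 2.49 = 1.6867

1.6867 rad/s^2


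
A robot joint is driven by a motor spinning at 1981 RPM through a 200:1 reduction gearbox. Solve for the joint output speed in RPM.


omega_joint = omega_motor / N = 1981 / 200 = 9.9050

9.9050 RPM


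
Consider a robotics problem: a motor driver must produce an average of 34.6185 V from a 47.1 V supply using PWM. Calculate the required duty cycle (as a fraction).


D = V_avg/V_supply = 34.6185/47.1 = 0.7350

0.7350


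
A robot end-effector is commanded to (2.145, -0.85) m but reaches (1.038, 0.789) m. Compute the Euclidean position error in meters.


dx = 1.038 - (2.145) = -1.1070, dy = 0.789 - (-0.85) = 1.6390
err = sqrt(1.225449 + 2.686321) = 1.9778

1.9778 m


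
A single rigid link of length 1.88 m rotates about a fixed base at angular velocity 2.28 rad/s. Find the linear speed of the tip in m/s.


v = L*omega = 1.88 * 2.28 = 4.2864

4.2864 m/s


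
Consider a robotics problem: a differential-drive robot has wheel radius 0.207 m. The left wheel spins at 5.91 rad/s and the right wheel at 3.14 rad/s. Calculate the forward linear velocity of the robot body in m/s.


v = r*(wR + wL)/2 = 0.207*(3.14 + 5.91)/2 = 0.9367

0.9367 m/s


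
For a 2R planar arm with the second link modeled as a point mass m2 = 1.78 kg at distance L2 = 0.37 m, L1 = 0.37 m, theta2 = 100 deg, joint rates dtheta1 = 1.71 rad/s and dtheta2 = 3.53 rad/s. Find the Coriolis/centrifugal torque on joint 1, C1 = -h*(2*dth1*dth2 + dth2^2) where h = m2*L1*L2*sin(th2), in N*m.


h = m2*L1*L2*sin(th2) = 1.78*0.37*0.37*sin(100 deg) = 0.239980
C1 = -h*(2*1.71*3.53 + 3.53^2) = -0.239980*24.5335 = -5.8875

-5.8875 N*m


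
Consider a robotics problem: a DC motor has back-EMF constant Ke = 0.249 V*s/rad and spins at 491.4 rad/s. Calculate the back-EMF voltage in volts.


V_emf = Ke * omega = 0.249*491.4 = 122.3586

122.3586 V


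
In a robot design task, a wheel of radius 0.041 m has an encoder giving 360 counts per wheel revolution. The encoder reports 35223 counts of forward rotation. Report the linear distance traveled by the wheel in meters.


revs = 35223/360 = 97.841667
d = revs * 2*pi*r = 97.841667 * 2*pi*0.041 = 25.2051

25.2051 m


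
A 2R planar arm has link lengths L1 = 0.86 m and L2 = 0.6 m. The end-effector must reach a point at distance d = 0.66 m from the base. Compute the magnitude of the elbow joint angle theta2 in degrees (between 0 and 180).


cos(th2) = (d^2 - L1^2 - L2^2)/(2*L1*L2) = (0.66^2 - 0.86^2 - 0.6^2)/(2*0.86*0.6) = -0.64341085
th2 = acos(-0.64341085) = 130.0466 deg

130.0466 degrees


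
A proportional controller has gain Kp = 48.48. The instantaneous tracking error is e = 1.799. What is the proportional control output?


u_P = Kp * e = 48.48 * 1.799 = 87.2155

87.2155


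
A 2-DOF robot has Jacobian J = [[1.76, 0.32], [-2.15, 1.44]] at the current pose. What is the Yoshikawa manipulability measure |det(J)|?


det(J) = 1.76*1.44 - (0.32)*(-2.15) = 3.2224
|det(J)| = 3.2224

3.2224


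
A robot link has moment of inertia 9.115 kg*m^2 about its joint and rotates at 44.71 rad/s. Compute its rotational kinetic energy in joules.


KE = (1/2)*I*omega^2 = 0.5*9.115*44.71^2 = 9110.3700

9110.3700 J


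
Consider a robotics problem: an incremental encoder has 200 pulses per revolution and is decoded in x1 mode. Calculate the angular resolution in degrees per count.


resolution = 360 / (PPR * 1) = 360 / 200 = 1.8000

1.8000 degrees


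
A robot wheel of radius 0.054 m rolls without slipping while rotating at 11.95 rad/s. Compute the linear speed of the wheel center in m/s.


v = omega * r = 11.95 * 0.054 = 0.6453

0.6453 m/s


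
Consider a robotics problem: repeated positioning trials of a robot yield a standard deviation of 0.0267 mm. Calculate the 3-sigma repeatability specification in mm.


repeatability = 3*sigma = 3*0.0267 = 0.0801

0.0801 mm


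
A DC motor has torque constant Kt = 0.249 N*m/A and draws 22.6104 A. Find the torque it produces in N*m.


tau = Kt * I = 0.249*22.6104 = 5.6300

5.6300 N*m


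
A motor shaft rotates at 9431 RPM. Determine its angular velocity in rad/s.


omega = 9431 * 2*pi/60 = 987.6120

987.6120 rad/s


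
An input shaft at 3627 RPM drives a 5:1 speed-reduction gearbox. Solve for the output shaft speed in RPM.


omega_out = omega_in / N = 3627 / 5 = 725.4000

725.4000 RPM


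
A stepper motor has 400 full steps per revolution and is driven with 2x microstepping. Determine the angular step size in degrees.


step = 360/(400*2) = 360/800 = 0.4500

0.4500 degrees


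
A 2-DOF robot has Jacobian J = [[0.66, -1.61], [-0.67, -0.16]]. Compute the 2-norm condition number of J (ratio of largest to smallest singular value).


JJ^T eigenvalues: trace(JJ^T) = 3.5022, det(JJ^T) = det(J)^2 = 1.40256649
s_max^2 = (3.5022 + sqrt(6.65513888))/2 = 3.04097779
s_min^2 = (3.5022 - sqrt(6.65513888))/2 = 0.46122221
kappa = s_max/s_min = sqrt(3.04097779/0.46122221) = 2.5677

2.5677


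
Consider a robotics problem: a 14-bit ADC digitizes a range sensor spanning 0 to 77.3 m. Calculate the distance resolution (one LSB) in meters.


res = range / 2^n = 77.3/2^14 = 77.3/16384 = 0.0047

0.0047 m


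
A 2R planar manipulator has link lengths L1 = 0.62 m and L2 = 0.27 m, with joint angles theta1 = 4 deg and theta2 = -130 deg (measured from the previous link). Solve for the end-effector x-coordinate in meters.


x = L1*cos(th1) + L2*cos(th1+th2) = 0.62*cos(4 deg) + 0.27*cos(-126 deg) = 0.4598

0.4598 m


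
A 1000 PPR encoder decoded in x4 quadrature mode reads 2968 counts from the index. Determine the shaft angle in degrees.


angle = counts * 360 / (PPR*4) = 2968 * 360 / 4000 = 267.1200

267.1200 degrees


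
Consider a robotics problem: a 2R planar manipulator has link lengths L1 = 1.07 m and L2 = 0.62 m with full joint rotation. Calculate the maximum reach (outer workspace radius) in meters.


r_max = L1 + L2 = 1.07 + 0.62 = 1.6900

1.6900 m


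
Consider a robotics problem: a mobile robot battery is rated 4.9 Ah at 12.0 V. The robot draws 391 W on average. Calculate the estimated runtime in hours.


E = 4.9*12.0 = 58.8000 Wh
t = E/P = 58.8000/391 = 0.1504

0.1504 hours


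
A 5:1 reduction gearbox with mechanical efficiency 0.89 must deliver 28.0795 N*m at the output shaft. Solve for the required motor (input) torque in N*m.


tau_in = tau_out / (N * eta) = 28.0795 / (5 * 0.89) = 6.3100

6.3100 N*m


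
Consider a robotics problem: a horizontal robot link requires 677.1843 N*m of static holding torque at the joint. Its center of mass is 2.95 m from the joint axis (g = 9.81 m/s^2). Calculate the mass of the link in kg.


m = tau / (g*L) = 677.1843 / (9.81 * 2.95) = 23.4000

23.4000 kg


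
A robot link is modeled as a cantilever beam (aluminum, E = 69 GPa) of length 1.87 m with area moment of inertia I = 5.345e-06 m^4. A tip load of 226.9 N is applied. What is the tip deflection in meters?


delta = F*L^3/(3*E*I) = 226.9*1.87^3/(3*6.900e+10*5.345e-06)
      = 1483.7451607/1106415 = 0.0013

0.0013 m


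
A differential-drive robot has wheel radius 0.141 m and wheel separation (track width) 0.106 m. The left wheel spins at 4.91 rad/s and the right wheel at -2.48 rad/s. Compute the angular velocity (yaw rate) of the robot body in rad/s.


omega = r*(wR - wL)/L = 0.141*(-2.48 - (4.91))/0.106 = -9.8301

-9.8301 rad/s


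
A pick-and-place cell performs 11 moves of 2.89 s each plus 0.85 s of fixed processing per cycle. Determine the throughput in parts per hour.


T_cycle = 11*2.89 + 0.85 = 32.6400 s
rate = 3600/T = 110.2941

110.2941 parts/hour


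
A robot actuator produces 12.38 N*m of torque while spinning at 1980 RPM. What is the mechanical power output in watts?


omega = 1980 * 2*pi/60 = 207.345115 rad/s
P = tau * omega = 12.38 * 207.345115 = 2566.9325

2566.9325 W


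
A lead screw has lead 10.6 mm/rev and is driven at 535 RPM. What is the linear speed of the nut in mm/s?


v = lead * (RPM/60) = 10.6*535/60 = 94.5167

94.5167 mm/s


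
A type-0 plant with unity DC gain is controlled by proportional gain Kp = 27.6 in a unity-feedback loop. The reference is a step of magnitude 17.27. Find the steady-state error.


e_ss = R/(1 + Kp) = 17.27/(1 + 27.6) = 17.27/28.6000 = 0.6038

0.6038


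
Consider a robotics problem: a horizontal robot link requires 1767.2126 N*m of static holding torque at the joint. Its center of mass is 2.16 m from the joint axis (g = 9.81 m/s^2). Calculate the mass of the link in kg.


m = tau / (g*L) = 1767.2126 / (9.81 * 2.16) = 83.4000

83.4000 kg


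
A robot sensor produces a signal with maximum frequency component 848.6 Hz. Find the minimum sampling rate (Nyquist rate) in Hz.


f_s,min = 2*f_max = 2*848.6 = 1697.2000

1697.2000 Hz


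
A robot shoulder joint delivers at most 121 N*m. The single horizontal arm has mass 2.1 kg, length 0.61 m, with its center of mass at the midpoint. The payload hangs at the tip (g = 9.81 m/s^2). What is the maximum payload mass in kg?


tau_arm = m_arm*g*(L/2) = 2.1*9.81*0.61/2 = 6.2833 N*m
tau_payload = tau_max - tau_arm = 121 - 6.2833 = 114.7167
m_payload = tau_payload / (g*L) = 114.7167 / (9.81*0.61) = 19.1703

19.1703 kg


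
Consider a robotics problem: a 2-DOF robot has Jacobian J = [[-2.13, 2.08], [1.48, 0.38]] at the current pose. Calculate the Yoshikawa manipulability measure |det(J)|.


det(J) = -2.13*0.38 - (2.08)*(1.48) = -3.8878
|det(J)| = 3.8878

3.8878


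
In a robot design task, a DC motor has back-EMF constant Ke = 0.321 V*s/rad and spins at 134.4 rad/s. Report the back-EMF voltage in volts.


V_emf = Ke * omega = 0.321*134.4 = 43.1424

43.1424 V


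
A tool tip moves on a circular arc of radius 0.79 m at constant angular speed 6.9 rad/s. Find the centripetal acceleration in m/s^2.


a_c = omega^2 * r = 6.9^2 * 0.79 = 37.6119

37.6119 m/s^2


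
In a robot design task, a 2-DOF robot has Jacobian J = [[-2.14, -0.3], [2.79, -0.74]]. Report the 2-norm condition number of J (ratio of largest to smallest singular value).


JJ^T eigenvalues: trace(JJ^T) = 13.0013, det(JJ^T) = det(J)^2 = 5.85930436
s_max^2 = (13.0013 + sqrt(145.59658425))/2 = 12.53382048
s_min^2 = (13.0013 - sqrt(145.59658425))/2 = 0.46747952
kappa = s_max/s_min = sqrt(12.53382048/0.46747952) = 5.1780

5.1780


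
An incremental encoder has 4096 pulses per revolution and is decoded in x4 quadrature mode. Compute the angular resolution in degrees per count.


resolution = 360 / (PPR * 4) = 360 / 16384 = 0.0220

0.0220 degrees


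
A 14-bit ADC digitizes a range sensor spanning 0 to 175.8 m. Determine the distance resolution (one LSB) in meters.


res = range / 2^n = 175.8/2^14 = 175.8/16384 = 0.0107

0.0107 m


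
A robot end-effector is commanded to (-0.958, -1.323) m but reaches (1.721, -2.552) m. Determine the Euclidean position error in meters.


dx = 1.721 - (-0.958) = 2.6790, dy = -2.552 - (-1.323) = -1.2290
err = sqrt(7.177041 + 1.510441) = 2.9475

2.9475 m


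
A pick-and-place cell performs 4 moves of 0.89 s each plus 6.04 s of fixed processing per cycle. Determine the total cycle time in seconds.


T = 4*0.89 + 6.04 = 9.6000

9.6000 s


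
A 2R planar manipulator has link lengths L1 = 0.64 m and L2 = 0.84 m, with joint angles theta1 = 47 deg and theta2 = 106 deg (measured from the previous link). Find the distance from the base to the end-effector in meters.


x = L1*cos(th1) + L2*cos(th1+th2) = -0.311967
y = L1*sin(th1) + L2*sin(th1+th2) = 0.849418
d = sqrt(x^2 + y^2) = sqrt(0.097323 + 0.721511) = 0.9049

0.9049 m


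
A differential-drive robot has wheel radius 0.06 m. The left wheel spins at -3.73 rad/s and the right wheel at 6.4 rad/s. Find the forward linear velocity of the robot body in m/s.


v = r*(wR + wL)/2 = 0.06*(6.4 + -3.73)/2 = 0.0801

0.0801 m/s


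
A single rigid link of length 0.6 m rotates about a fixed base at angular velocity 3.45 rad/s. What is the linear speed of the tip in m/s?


v = L*omega = 0.6 * 3.45 = 2.0700

2.0700 m/s


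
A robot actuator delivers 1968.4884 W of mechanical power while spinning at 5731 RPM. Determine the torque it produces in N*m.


omega = 5731 * 2*pi/60 = 600.148917 rad/s
tau = P / omega = 1968.4884 / 600.148917 = 3.2800

3.2800 N*m


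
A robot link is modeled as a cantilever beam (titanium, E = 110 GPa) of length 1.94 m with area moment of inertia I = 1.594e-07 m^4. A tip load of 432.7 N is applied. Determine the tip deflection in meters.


delta = F*L^3/(3*E*I) = 432.7*1.94^3/(3*1.100e+11*1.594e-07)
      = 3159.3088568/52602 = 0.0601

0.0601 m


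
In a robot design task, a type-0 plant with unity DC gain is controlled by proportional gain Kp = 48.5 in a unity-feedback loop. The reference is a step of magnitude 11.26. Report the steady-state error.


e_ss = R/(1 + Kp) = 11.26/(1 + 48.5) = 11.26/49.5000 = 0.2275

0.2275


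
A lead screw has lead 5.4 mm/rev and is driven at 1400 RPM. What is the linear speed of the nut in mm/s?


v = lead * (RPM/60) = 5.4*1400/60 = 126.0000

126.0000 mm/s


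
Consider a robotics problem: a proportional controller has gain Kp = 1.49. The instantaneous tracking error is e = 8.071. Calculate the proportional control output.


u_P = Kp * e = 1.49 * 8.071 = 12.0258

12.0258


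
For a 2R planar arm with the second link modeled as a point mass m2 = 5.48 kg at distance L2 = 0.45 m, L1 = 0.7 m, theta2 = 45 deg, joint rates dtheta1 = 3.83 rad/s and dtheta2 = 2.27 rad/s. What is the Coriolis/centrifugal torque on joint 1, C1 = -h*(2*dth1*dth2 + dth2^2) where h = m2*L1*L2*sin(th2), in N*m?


h = m2*L1*L2*sin(th2) = 5.48*0.7*0.45*sin(45 deg) = 1.220608
C1 = -h*(2*3.83*2.27 + 2.27^2) = -1.220608*22.5411 = -27.5138

-27.5138 N*m


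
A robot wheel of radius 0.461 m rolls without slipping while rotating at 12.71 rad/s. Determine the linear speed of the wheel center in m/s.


v = omega * r = 12.71 * 0.461 = 5.8593

5.8593 m/s


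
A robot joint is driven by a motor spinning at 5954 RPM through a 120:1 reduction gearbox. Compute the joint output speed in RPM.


omega_joint = omega_motor / N = 5954 / 120 = 49.6167

49.6167 RPM


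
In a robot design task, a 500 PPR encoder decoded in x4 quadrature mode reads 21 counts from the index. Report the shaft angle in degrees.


angle = counts * 360 / (PPR*4) = 21 * 360 / 2000 = 3.7800

3.7800 degrees


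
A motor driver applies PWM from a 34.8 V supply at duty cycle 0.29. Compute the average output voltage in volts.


V_avg = V_supply * D = 34.8*0.29 = 10.0920

10.0920 V


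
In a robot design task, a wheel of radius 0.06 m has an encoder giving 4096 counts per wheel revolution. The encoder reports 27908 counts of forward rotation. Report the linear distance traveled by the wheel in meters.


revs = 27908/4096 = 6.813477
d = revs * 2*pi*r = 6.813477 * 2*pi*0.06 = 2.5686

2.5686 m


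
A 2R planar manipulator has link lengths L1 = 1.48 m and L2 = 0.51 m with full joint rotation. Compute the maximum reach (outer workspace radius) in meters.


r_max = L1 + L2 = 1.48 + 0.51 = 1.9900

1.9900 m


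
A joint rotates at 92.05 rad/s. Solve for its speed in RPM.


RPM = 92.05 * 60/(2*pi) = 879.0128

879.0128 RPM


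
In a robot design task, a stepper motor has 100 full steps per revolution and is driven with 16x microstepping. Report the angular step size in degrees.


step = 360/(100*16) = 360/1600 = 0.2250

0.2250 degrees


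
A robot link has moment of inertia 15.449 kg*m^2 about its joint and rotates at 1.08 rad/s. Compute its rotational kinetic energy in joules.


KE = (1/2)*I*omega^2 = 0.5*15.449*1.08^2 = 9.0099

9.0099 J


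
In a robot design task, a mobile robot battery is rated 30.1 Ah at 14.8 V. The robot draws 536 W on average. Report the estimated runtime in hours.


E = 30.1*14.8 = 445.4800 Wh
t = E/P = 445.4800/536 = 0.8311

0.8311 hours


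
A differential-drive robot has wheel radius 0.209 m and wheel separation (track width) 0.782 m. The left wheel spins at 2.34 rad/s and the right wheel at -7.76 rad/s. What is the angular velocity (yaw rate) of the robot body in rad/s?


omega = r*(wR - wL)/L = 0.209*(-7.76 - (2.34))/0.782 = -2.6994

-2.6994 rad/s


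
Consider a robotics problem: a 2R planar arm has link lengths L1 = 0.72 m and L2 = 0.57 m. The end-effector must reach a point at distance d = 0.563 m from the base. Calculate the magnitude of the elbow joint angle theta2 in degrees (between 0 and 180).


cos(th2) = (d^2 - L1^2 - L2^2)/(2*L1*L2) = (0.563^2 - 0.72^2 - 0.57^2)/(2*0.72*0.57) = -0.64124147
th2 = acos(-0.64124147) = 129.8845 deg

129.8845 degrees


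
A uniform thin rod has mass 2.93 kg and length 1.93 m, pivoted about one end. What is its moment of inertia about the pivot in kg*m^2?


I = (1/3)*m*L^2 = (1/3)*2.93*1.93^2 = 3.6380

3.6380 kg*m^2
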